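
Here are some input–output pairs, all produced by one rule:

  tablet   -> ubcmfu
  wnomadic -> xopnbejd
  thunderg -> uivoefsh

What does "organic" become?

Each output is the input with this applied: shift every letter 1 place forward in the alphabet (wrapping around).
On "organic" that produces "pshbojd".

pshbojd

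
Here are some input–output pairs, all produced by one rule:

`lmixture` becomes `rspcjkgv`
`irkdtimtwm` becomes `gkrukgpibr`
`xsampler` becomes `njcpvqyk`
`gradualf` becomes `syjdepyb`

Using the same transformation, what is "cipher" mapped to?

The rule is to swap the front and back halves of the string, then shift every letter 2 places backward in the alphabet (wrapping around).
Starting from "cipher": after the first operation, "hercip"; after the second, "fcpagn".

fcpagn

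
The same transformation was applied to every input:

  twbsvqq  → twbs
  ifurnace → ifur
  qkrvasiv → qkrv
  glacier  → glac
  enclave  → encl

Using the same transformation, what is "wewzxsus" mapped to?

wewz

Looking at the pairs, the operation is to keep only the first 4 characters.
"wewzxsus" → "wewz".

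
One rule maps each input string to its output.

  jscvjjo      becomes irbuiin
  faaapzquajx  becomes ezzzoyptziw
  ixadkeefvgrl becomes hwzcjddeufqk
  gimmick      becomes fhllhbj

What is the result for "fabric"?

The rule is to shift every letter 1 place backward in the alphabet (wrapping around).
Applying that to "fabric" gives "ezaqhb".

ezaqhb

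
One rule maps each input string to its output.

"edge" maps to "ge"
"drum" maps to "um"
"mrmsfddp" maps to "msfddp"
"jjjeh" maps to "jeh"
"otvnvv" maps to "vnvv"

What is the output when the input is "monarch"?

narch

What's happening: delete the first 2 characters.
Doing the same to "monarch": "narch".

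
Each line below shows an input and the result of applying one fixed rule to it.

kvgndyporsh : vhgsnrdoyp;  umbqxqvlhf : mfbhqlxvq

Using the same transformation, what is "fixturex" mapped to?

Each output is the input with this applied: delete the first character, then take characters alternately from the front and the back (1st, last, 2nd, 2nd-last, ...).
For "fixturex", step one produces "ixturex"; step two turns that into "ixxetru".

ixxetru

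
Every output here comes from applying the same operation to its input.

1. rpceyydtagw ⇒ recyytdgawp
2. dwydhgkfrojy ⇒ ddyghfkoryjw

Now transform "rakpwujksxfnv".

rpkuwkjxsnfva

What's happening: swap each adjacent pair of characters (1↔2, 3↔4, ...), then move the first character to the end.
Working it through for "rakpwujksxfnv": intermediate "arpkuwkjxsnfv", final "rpkuwkjxsnfva".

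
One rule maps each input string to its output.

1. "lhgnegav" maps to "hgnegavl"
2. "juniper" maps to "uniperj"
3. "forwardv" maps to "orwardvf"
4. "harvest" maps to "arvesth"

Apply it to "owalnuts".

Each output is the input with this applied: move the first character to the end.
On "owalnuts" that produces "walnutso".

walnutso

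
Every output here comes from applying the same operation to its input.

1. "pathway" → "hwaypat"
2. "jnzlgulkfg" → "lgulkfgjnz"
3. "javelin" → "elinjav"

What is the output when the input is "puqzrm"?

The transformation: move the first 3 characters to the end (rotate left by 3).
On "puqzrm" that produces "zrmpuq".

zrmpuq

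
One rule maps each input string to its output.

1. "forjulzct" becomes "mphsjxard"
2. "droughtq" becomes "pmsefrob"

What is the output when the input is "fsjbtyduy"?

qhzrwbswd

Looking at the pairs, the operation is to move the first character to the end, then shift every letter 2 places backward in the alphabet (wrapping around).
"fsjbtyduy" → "sjbtyduyf" → "qhzrwbswd".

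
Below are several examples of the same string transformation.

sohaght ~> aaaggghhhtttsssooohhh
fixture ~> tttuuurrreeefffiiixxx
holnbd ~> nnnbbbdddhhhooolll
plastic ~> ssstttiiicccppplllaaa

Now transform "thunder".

In each case the input is transformed by: move the first 3 characters to the end (rotate left by 3), then repeat every character 3 times.
For "thunder" the result is "nnndddeeerrrttthhhuuu".

nnndddeeerrrttthhhuuu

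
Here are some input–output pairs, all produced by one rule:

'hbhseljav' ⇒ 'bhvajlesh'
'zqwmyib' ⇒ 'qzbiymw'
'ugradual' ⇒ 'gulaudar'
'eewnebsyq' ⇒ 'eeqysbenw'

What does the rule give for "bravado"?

The pattern: move the first 2 characters to the end (rotate left by 2), then reverse the string.
On "bravado" that produces "rbodava".

rbodava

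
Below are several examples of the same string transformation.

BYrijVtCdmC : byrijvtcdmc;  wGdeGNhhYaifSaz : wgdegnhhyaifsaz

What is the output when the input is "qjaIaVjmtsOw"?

qjaiavjmtsow

The pattern: convert every letter to lowercase.
On "qjaIaVjmtsOw" that produces "qjaiavjmtsow".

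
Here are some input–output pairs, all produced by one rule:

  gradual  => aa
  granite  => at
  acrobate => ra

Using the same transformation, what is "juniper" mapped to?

What's happening: keep one character in every 3, starting at position 3 (positions 3rd, 6th, 9th, ...).
On "juniper" that produces "ne".

ne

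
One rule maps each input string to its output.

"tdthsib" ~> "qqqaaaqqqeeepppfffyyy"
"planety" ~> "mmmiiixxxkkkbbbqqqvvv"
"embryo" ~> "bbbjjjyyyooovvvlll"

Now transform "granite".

Rule — shift every letter 3 places backward in the alphabet (wrapping around), then repeat every character 3 times.
On "granite": the first step gives "doxkfqb", and the second then gives "dddoooxxxkkkfffqqqbbb".

dddoooxxxkkkfffqqqbbb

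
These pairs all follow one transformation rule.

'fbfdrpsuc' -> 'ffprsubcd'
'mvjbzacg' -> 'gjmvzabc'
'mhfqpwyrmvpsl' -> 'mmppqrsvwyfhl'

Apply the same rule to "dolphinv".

lnopvdhi

The transformation: sort the characters into alphabetical order, then move the first 3 characters to the end (rotate left by 3).
Applying both steps to "dolphinv": "dhilnopv", then "lnopvdhi".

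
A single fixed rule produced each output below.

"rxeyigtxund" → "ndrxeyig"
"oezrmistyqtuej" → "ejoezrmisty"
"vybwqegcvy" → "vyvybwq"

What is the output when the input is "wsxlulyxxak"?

akwsxlul

The pattern: move the last 2 characters to the front (rotate right by 2), then delete the last 3 characters.
Applying both steps to "wsxlulyxxak": "akwsxlulyxx", then "akwsxlul".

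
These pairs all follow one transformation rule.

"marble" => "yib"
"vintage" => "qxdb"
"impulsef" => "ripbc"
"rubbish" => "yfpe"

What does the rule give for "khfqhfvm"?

necsj

The rule is to delete the first 3 characters, then shift every letter 3 places backward in the alphabet (wrapping around).
So "khfqhfvm" becomes "necsj".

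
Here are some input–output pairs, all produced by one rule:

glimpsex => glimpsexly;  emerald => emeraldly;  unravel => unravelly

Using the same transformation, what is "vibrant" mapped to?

vibrantly

Rule — append "ly".
So "vibrant" becomes "vibrantly".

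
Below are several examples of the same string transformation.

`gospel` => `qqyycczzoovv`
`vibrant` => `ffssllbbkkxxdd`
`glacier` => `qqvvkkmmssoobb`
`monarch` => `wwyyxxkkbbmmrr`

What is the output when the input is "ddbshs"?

nnnnllccrrcc

The pattern: double every character, then shift every letter 10 places forward in the alphabet (wrapping around).
Applying both steps to "ddbshs": "ddddbbsshhss", then "nnnnllccrrcc".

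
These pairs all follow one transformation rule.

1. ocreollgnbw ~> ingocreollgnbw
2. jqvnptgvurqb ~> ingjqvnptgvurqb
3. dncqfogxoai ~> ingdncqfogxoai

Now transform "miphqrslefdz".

ingmiphqrslefdz

In each case the input is transformed by: prepend "ing".
Applying that to "miphqrslefdz" gives "ingmiphqrslefdz".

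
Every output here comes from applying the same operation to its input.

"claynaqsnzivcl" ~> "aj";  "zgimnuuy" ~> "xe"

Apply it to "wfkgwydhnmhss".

What's happening: shift every letter 2 places backward in the alphabet (wrapping around), then keep only the first 2 characters.
Working it through for "wfkgwydhnmhss": intermediate "udieuwbflkfqq", final "ud".
(Check on "claynaqsnzivcl": → "ajywlyoqlxgtaj" → "aj" ✓)

ud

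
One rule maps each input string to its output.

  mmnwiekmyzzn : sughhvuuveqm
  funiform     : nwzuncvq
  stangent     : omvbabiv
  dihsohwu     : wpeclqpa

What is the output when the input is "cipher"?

pmzkqx

Each output is the input with this applied: swap the front and back halves of the string, then shift every letter 8 places forward in the alphabet (wrapping around).
On "cipher" that produces "pmzkqx".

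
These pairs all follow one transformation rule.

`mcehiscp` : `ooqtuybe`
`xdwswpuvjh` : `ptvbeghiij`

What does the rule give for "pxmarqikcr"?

The pattern: sort the characters into alphabetical order, then shift every letter 12 places forward in the alphabet (wrapping around).
For "pxmarqikcr", step one produces "acikmpqrrx"; step two turns that into "mouwybcddj".

mouwybcddj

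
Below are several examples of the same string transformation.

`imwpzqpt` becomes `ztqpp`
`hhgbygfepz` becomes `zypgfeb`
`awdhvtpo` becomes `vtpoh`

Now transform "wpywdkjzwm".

Rule — delete the first 3 characters, then sort the characters into reverse alphabetical order.
For "wpywdkjzwm" the result is "zwwmkjd".
(Check on "hhgbygfepz": → "bygfepz" → "zypgfeb" ✓)

zwwmkjd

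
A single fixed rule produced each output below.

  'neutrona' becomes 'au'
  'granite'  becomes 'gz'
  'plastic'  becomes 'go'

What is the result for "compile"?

sr

The pattern: keep one character in every 3, starting at position 3 (positions 3rd, 6th, 9th, ...), then shift every letter 6 places forward in the alphabet (wrapping around).
Working it through for "compile": intermediate "ml", final "sr".
(Check on "plastic": → "ai" → "go" ✓)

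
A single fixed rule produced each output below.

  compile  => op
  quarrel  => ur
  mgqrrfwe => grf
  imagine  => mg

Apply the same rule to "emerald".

mr

In each case the input is transformed by: delete the last 2 characters, then keep every other character starting from the second (positions 2nd, 4th, 6th, ...).
Applying both steps to "emerald": "emera", then "mr".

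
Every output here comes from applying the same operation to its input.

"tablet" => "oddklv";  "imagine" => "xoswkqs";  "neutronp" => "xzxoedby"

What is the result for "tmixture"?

What's happening: move the last 2 characters to the front (rotate right by 2), then shift every letter 10 places forward in the alphabet (wrapping around).
For "tmixture", step one produces "retmixtu"; step two turns that into "bodwshde".

bodwshde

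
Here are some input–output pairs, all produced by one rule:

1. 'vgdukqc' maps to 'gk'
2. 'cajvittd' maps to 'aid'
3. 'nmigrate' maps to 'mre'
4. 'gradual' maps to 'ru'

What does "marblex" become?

The rule is to keep one character in every 3, starting at position 2 (positions 2nd, 5th, 8th, ...).
Applying that to "marblex" gives "al".

al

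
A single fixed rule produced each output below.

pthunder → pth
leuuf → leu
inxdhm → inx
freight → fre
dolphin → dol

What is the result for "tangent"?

Rule — keep only the first 3 characters.
On "tangent" that produces "tan".

tan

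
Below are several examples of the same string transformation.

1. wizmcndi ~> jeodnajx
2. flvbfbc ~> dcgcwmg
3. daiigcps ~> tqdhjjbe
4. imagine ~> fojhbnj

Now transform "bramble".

fmcnbsc

In each case the input is transformed by: shift every letter 1 place forward in the alphabet (wrapping around), then reverse the string.
Working it through for "bramble": intermediate "csbncmf", final "fmcnbsc".
(Check on "wizmcndi": → "xjandoej" → "jeodnajx" ✓)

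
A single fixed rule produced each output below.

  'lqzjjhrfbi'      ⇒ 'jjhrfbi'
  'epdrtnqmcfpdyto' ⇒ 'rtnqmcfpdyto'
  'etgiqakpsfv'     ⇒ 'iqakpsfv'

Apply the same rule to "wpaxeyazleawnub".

xeyazleawnub

The transformation: delete the first 3 characters.
For "wpaxeyazleawnub" the result is "xeyazleawnub".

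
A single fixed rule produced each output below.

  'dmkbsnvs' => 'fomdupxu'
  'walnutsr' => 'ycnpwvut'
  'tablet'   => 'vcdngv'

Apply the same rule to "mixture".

Rule — shift every letter 2 places forward in the alphabet (wrapping around).
For "mixture" the result is "okzvwtg".

okzvwtg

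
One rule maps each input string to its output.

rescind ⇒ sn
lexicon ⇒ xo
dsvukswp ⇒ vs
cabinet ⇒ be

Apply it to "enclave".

Each output is the input with this applied: keep one character in every 3, starting at position 3 (positions 3rd, 6th, 9th, ...).
Doing the same to "enclave": "cv".

cv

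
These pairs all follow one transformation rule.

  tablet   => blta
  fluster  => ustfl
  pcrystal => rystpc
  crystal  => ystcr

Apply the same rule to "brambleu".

The rule is to delete the last 2 characters, then move the first 2 characters to the end (rotate left by 2).
Starting from "brambleu": after the first operation, "brambl"; after the second, "amblbr".

amblbr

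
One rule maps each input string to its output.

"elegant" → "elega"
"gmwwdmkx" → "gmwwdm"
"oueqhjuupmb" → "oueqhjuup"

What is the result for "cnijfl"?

The transformation: delete the last 2 characters.
So "cnijfl" becomes "cnij".

cnij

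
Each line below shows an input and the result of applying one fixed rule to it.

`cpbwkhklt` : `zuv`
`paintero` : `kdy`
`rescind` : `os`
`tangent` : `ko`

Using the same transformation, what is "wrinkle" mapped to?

bu

Looking at the pairs, the operation is to shift every letter 10 places forward in the alphabet (wrapping around), then keep one character in every 3, starting at position 2 (positions 2nd, 5th, 8th, ...).
"wrinkle" → "gbsxuvo" → "bu".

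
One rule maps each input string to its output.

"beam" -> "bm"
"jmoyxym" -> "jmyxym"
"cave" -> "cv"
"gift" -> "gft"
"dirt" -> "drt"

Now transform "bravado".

brvd

In each case the input is transformed by: remove every vowel.
So "bravado" becomes "brvd".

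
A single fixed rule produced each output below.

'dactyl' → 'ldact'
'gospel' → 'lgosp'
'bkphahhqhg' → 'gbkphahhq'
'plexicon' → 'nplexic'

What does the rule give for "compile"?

Rule — move the last 2 characters to the front (rotate right by 2), then delete the first character.
"compile" → "lecompi" → "ecompi".

ecompi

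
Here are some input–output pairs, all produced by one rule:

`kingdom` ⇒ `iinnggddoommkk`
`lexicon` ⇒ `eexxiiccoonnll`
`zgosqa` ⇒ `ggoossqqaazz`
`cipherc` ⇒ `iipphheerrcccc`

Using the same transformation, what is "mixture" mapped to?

iixxttuurreemm

The transformation: move the first character to the end, then double every character.
On "mixture": the first step gives "ixturem", and the second then gives "iixxttuurreemm".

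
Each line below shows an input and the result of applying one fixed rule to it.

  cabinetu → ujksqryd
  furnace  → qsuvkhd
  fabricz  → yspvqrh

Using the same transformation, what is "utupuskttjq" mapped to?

What's happening: move the last 3 characters to the front (rotate right by 3), then shift every letter 10 places backward in the alphabet (wrapping around).
Working it through for "utupuskttjq": intermediate "tjqutupuskt", final "jzgkjkfkiaj".

jzgkjkfkiaj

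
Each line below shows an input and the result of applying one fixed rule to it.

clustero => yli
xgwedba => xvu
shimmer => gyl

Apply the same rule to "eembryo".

The transformation: shift every letter 6 places backward in the alphabet (wrapping around), then keep only the last 3 characters.
Starting from "eembryo": after the first operation, "yygvlsi"; after the second, "lsi".

lsi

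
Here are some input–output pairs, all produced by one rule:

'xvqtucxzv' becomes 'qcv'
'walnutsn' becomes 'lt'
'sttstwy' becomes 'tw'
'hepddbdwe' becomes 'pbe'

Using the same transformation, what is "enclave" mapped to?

cv

The pattern: keep one character in every 3, starting at position 3 (positions 3rd, 6th, 9th, ...).
For "enclave" the result is "cv".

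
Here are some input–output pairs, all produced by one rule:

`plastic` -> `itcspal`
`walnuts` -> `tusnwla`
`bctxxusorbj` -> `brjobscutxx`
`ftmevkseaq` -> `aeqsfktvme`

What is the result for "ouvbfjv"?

The rule is to move the last 2 characters to the front (rotate right by 2), then take characters alternately from the front and the back (1st, last, 2nd, 2nd-last, ...).
"ouvbfjv" → "jfvbovu".
(Check on "plastic": → "icplast" → "itcspal" ✓)

jfvbovu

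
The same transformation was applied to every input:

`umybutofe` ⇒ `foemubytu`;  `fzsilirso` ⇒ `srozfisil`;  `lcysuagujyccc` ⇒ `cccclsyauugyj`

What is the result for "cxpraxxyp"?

Looking at the pairs, the operation is to swap each adjacent pair of characters (1↔2, 3↔4, ...), then move the last 3 characters to the front (rotate right by 3).
For "cxpraxxyp" the result is "yxpxcrpxa".
(Check on "lcysuagujyccc": → "clsyauugyjccc" → "cccclsyauugyj" ✓)

yxpxcrpxa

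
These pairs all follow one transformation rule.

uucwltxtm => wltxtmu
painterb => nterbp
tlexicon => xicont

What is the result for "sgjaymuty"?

The pattern: move the first 3 characters to the end (rotate left by 3), then delete the last 2 characters.
Working it through for "sgjaymuty": intermediate "aymutysgj", final "aymutys".

aymutys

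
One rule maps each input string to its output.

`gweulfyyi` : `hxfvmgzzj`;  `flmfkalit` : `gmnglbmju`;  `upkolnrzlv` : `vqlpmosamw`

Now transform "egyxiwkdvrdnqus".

Looking at the pairs, the operation is to shift every letter 1 place forward in the alphabet (wrapping around).
On "egyxiwkdvrdnqus" that produces "fhzyjxlewseorvt".

fhzyjxlewseorvt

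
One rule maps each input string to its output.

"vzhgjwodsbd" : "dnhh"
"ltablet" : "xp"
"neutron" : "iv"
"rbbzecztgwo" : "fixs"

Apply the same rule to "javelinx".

Each output is the input with this applied: keep one character in every 3, starting at position 2 (positions 2nd, 5th, 8th, ...), then shift every letter 4 places forward in the alphabet (wrapping around).
"javelinx" → "alx" → "epb".

epb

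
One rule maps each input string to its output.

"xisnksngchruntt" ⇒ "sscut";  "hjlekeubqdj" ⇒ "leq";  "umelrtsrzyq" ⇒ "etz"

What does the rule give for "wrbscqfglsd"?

bql

Rule — keep one character in every 3, starting at position 3 (positions 3rd, 6th, 9th, ...).
Doing the same to "wrbscqfglsd": "bql".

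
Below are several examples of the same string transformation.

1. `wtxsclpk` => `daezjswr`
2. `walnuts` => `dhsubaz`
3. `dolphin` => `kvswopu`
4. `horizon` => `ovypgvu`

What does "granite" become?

Rule — shift every letter 7 places forward in the alphabet (wrapping around).
For "granite" the result is "nyhupal".

nyhupal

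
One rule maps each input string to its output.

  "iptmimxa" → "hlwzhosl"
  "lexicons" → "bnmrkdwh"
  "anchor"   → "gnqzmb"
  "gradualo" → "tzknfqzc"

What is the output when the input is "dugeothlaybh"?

gkzxagctfdns

Each output is the input with this applied: shift every letter 1 place backward in the alphabet (wrapping around), then swap the front and back halves of the string.
Applying that to "dugeothlaybh" gives "gkzxagctfdns".
(Check on "gradualo": → "fqzctzkn" → "tzknfqzc" ✓)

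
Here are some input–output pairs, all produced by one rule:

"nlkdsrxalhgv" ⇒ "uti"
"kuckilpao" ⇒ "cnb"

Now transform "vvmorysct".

Each output is the input with this applied: shift every letter 13 places forward in the alphabet (wrapping around) — i.e. ROT13, then keep only the last 3 characters.
On "vvmorysct": the first step gives "iizbelfpg", and the second then gives "fpg".

fpg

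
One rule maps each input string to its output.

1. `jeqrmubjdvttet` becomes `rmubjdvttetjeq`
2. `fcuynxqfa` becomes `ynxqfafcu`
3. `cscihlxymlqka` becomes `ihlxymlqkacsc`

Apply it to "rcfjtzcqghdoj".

jtzcqghdojrcf

The rule is to move the first 3 characters to the end (rotate left by 3).
Doing the same to "rcfjtzcqghdoj": "jtzcqghdojrcf".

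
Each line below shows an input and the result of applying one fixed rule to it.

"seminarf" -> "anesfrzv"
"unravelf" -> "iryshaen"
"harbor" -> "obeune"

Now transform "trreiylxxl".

lykkygeerv

The pattern: swap the front and back halves of the string, then shift every letter 13 places forward in the alphabet (wrapping around) — i.e. ROT13.
Doing the same to "trreiylxxl": "lykkygeerv".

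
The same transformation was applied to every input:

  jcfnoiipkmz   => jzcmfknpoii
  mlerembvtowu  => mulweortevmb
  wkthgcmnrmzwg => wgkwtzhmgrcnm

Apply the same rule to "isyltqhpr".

The transformation: take characters alternately from the front and the back (1st, last, 2nd, 2nd-last, ...).
"isyltqhpr" → "irspyhlqt".

irspyhlqt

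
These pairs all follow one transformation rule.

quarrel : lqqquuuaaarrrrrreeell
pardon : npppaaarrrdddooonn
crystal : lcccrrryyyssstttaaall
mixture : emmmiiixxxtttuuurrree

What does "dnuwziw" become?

wdddnnnuuuwwwzzziiiww

What's happening: repeat every character 3 times, then move the last character to the front.
Doing the same to "dnuwziw": "wdddnnnuuuwwwzzziiiww".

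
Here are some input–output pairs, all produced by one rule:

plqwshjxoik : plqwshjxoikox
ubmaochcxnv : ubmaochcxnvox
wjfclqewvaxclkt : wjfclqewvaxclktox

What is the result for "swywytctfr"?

swywytctfrox

The pattern: append "ox".
For "swywytctfr" the result is "swywytctfrox".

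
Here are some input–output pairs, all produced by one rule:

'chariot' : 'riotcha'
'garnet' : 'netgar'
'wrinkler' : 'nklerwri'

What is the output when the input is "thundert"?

Looking at the pairs, the operation is to move the first 3 characters to the end (rotate left by 3).
On "thundert" that produces "ndertthu".

ndertthu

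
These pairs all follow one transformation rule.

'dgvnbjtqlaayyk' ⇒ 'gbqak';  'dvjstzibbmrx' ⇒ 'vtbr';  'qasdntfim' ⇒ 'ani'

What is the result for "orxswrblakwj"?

Looking at the pairs, the operation is to keep one character in every 3, starting at position 2 (positions 2nd, 5th, 8th, ...).
"orxswrblakwj" → "rwlw".

rwlw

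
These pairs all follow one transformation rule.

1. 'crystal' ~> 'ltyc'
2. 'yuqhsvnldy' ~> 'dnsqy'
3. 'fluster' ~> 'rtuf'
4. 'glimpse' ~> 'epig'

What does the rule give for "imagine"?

The rule is to keep every other character starting from the first (positions 1st, 3rd, 5th, ...), then reverse the string.
Starting from "imagine": after the first operation, "iaie"; after the second, "eiai".

eiai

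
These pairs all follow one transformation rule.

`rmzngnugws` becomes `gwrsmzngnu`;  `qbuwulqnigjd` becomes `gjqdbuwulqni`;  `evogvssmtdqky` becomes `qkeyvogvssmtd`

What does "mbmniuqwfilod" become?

In each case the input is transformed by: swap the first and last characters, then move the last 3 characters to the front (rotate right by 3).
For "mbmniuqwfilod", step one produces "dbmniuqwfilom"; step two turns that into "lomdbmniuqwfi".

lomdbmniuqwfi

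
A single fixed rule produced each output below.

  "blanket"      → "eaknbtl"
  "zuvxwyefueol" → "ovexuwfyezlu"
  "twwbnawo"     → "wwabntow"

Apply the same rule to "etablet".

What's happening: take characters alternately from the front and the back (1st, last, 2nd, 2nd-last, ...), then move the first 3 characters to the end (rotate left by 3).
On "etablet": the first step gives "ettealb", and the second then gives "ealbett".
(Check on "zuvxwyefueol": → "zluovexuwfye" → "ovexuwfyezlu" ✓)

ealbett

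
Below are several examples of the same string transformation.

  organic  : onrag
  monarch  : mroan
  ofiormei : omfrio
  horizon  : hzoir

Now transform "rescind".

riecs

In each case the input is transformed by: delete the last 2 characters, then take characters alternately from the front and the back (1st, last, 2nd, 2nd-last, ...).
Applying both steps to "rescind": "resci", then "riecs".
(Check on "organic": → "organ" → "onrag" ✓)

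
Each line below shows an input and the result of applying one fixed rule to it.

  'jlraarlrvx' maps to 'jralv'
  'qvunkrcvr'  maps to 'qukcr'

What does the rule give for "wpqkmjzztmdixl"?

wqmztdx

What's happening: keep every other character starting from the first (positions 1st, 3rd, 5th, ...).
Applying that to "wpqkmjzztmdixl" gives "wqmztdx".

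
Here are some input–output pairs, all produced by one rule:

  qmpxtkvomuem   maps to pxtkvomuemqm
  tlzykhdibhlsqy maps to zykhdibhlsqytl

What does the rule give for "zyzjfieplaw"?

Each output is the input with this applied: move the first 2 characters to the end (rotate left by 2).
For "zyzjfieplaw" the result is "zjfieplawzy".

zjfieplawzy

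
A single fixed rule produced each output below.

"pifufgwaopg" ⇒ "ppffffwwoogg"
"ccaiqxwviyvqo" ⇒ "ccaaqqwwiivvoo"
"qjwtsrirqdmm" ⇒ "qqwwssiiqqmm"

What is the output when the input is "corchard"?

ccrrhhrr

The rule is to keep every other character starting from the first (positions 1st, 3rd, 5th, ...), then double every character.
So "corchard" becomes "ccrrhhrr".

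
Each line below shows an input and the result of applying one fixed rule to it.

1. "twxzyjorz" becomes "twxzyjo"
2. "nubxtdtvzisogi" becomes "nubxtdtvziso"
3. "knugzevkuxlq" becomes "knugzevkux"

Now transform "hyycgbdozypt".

What's happening: delete the last 2 characters.
On "hyycgbdozypt" that produces "hyycgbdozy".

hyycgbdozy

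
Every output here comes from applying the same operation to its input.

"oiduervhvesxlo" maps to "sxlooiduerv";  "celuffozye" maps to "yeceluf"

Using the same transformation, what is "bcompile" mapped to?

The pattern: swap the front and back halves of the string, then delete the first 3 characters.
Starting from "bcompile": after the first operation, "pilebcom"; after the second, "ebcom".

ebcom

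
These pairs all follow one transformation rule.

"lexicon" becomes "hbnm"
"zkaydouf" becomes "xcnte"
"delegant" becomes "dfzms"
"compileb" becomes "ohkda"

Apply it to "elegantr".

The rule is to delete the first 3 characters, then shift every letter 1 place backward in the alphabet (wrapping around).
On "elegantr": the first step gives "gantr", and the second then gives "fzmsq".
(Check on "zkaydouf": → "ydouf" → "xcnte" ✓)

fzmsq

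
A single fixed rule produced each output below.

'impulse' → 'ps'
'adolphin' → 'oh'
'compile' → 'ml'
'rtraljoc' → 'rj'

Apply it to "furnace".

rc

In each case the input is transformed by: keep one character in every 3, starting at position 3 (positions 3rd, 6th, 9th, ...).
Applying that to "furnace" gives "rc".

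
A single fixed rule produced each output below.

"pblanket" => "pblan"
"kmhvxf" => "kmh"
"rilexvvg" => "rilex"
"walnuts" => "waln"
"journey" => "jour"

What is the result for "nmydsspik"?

nmydss

Rule — delete the last 3 characters.
On "nmydsspik" that produces "nmydss".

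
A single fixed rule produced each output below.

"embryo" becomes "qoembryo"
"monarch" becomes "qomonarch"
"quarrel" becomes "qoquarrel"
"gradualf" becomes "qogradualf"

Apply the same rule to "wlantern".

qowlantern

In each case the input is transformed by: prepend "qo".
"wlantern" → "qowlantern".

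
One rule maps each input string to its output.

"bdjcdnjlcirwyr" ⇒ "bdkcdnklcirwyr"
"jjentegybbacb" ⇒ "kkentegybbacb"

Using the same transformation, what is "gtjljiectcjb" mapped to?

What's happening: replace every "j" with "k".
So "gtjljiectcjb" becomes "gtklkiectckb".

gtklkiectckb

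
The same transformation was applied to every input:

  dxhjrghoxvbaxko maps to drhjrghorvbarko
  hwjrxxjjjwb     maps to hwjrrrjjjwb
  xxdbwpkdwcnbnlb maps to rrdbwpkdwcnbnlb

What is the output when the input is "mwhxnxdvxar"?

The rule is to replace every "x" with "r".
For "mwhxnxdvxar" the result is "mwhrnrdvrar".

mwhrnrdvrar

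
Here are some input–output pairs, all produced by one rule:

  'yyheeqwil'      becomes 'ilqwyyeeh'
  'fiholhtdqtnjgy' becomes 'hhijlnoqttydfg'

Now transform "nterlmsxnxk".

The rule is to sort the characters into alphabetical order, then move the first 3 characters to the end (rotate left by 3).
So "nterlmsxnxk" becomes "mnnrstxxekl".
(Check on "fiholhtdqtnjgy": → "dfghhijlnoqtty" → "hhijlnoqttydfg" ✓)

mnnrstxxekl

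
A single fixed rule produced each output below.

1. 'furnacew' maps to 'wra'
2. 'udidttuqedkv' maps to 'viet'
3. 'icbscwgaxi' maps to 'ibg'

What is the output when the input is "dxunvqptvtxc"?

cuvq

What's happening: take characters alternately from the front and the back (1st, last, 2nd, 2nd-last, ...), then keep one character in every 3, starting at position 2 (positions 2nd, 5th, 8th, ...).
Starting from "dxunvqptvtxc": after the first operation, "dcxxutnvvtqp"; after the second, "cuvq".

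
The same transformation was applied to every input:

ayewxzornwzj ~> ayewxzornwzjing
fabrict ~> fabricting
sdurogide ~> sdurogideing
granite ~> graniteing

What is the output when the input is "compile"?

compileing

The transformation: append "ing".
Doing the same to "compile": "compileing".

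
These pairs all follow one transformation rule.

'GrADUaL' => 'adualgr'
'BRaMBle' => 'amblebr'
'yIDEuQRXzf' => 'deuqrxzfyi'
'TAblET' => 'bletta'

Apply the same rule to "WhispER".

isperwh

What's happening: move the first 2 characters to the end (rotate left by 2), then convert every letter to lowercase.
Starting from "WhispER": after the first operation, "ispERWh"; after the second, "isperwh".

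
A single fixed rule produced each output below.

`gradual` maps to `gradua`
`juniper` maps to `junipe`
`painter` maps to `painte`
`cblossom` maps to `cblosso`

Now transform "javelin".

In each case the input is transformed by: delete the last character.
"javelin" → "javeli".

javeli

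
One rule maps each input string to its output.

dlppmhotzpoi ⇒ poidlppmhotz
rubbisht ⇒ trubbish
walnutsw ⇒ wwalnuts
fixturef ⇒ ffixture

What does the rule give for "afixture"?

The pattern: swap the front and back halves of the string, then move the first 3 characters to the end (rotate left by 3).
Starting from "afixture": after the first operation, "tureafix"; after the second, "eafixtur".

eafixtur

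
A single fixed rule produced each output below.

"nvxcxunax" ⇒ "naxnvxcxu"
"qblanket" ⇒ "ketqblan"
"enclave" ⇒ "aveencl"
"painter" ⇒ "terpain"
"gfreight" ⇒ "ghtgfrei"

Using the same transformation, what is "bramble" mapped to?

Looking at the pairs, the operation is to move the last 3 characters to the front (rotate right by 3).
Doing the same to "bramble": "blebram".

blebram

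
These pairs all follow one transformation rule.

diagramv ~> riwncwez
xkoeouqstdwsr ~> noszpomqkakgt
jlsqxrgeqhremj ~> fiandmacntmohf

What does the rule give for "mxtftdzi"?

evzpbpti

The rule is to shift every letter 4 places backward in the alphabet (wrapping around), then reverse the string.
Working it through for "mxtftdzi": intermediate "itpbpzve", final "evzpbpti".
(Check on "diagramv": → "zewcnwir" → "riwncwez" ✓)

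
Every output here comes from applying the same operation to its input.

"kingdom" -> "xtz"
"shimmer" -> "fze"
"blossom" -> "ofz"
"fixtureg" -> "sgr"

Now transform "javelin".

Each output is the input with this applied: keep one character in every 3, starting at position 1 (positions 1st, 4th, 7th, ...), then shift every letter 13 places forward in the alphabet (wrapping around) — i.e. ROT13.
"javelin" → "jen" → "wra".

wra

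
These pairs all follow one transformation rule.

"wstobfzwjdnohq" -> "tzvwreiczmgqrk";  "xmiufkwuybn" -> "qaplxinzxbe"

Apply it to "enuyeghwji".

lhqxbhjkzm

Rule — shift every letter 3 places forward in the alphabet (wrapping around), then move the last character to the front.
"enuyeghwji" → "hqxbhjkzml" → "lhqxbhjkzm".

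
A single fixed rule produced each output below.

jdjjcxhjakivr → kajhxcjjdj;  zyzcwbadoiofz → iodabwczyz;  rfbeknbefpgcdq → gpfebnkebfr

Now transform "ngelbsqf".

blegn

The transformation: reverse the string, then delete the first 3 characters.
Starting from "ngelbsqf": after the first operation, "fqsblegn"; after the second, "blegn".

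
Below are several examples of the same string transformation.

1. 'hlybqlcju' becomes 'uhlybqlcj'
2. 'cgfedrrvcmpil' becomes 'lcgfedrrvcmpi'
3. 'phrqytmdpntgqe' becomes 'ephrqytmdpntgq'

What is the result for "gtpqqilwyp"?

pgtpqqilwy

Looking at the pairs, the operation is to move the last character to the front.
On "gtpqqilwyp" that produces "pgtpqqilwy".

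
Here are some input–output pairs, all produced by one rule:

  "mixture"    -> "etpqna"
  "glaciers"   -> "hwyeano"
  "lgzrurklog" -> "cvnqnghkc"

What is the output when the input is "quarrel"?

qwnnah

Looking at the pairs, the operation is to delete the first character, then shift every letter 4 places backward in the alphabet (wrapping around).
"quarrel" → "uarrel" → "qwnnah".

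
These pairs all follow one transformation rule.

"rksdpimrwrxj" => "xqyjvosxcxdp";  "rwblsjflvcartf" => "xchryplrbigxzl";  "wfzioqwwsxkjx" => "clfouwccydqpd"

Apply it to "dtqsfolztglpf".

The transformation: shift every letter 6 places forward in the alphabet (wrapping around).
Applying that to "dtqsfolztglpf" gives "jzwylurfzmrvl".

jzwylurfzmrvl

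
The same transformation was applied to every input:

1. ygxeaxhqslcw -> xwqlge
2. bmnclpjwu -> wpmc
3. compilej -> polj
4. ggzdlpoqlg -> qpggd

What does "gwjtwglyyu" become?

ywutg

What's happening: keep every other character starting from the second (positions 2nd, 4th, 6th, ...), then sort the characters into reverse alphabetical order.
Working it through for "gwjtwglyyu": intermediate "wtgyu", final "ywutg".
(Check on "ygxeaxhqslcw": → "gexqlw" → "xwqlge" ✓)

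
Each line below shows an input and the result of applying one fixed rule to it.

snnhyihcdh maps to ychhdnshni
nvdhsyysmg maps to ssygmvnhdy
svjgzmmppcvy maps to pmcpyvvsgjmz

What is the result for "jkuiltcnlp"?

lncplkjiut

What's happening: swap each adjacent pair of characters (1↔2, 3↔4, ...), then swap the front and back halves of the string.
So "jkuiltcnlp" becomes "lncplkjiut".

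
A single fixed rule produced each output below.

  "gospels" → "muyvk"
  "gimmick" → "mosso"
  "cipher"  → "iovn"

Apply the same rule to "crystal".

ixeyz

Looking at the pairs, the operation is to delete the last 2 characters, then shift every letter 6 places forward in the alphabet (wrapping around).
For "crystal", step one produces "cryst"; step two turns that into "ixeyz".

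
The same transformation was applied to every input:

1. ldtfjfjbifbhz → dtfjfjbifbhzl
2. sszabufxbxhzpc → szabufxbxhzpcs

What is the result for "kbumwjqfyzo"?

Rule — move the first character to the end.
Applying that to "kbumwjqfyzo" gives "bumwjqfyzok".

bumwjqfyzok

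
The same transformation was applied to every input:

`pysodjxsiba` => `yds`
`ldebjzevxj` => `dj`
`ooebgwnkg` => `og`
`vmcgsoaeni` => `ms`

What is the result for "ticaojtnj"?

The pattern: keep one character in every 3, starting at position 2 (positions 2nd, 5th, 8th, ...), then delete the last character.
"ticaojtnj" → "ion" → "io".

io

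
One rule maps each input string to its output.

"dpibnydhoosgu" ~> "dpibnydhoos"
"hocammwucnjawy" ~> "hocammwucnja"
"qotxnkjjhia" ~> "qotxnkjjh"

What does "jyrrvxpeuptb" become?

jyrrvxpeup

The pattern: delete the last 2 characters.
Doing the same to "jyrrvxpeuptb": "jyrrvxpeup".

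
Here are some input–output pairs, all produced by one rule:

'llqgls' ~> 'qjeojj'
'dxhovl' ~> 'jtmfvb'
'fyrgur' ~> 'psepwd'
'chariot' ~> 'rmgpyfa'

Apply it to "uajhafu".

What's happening: shift every letter 2 places backward in the alphabet (wrapping around), then reverse the string.
Applying that to "uajhafu" gives "sdyfhys".
(Check on "dxhovl": → "bvfmtj" → "jtmfvb" ✓)

sdyfhys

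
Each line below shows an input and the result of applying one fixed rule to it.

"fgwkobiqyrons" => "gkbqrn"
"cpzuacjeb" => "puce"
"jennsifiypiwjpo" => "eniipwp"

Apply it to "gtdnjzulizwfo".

tnzlzf

What's happening: keep every other character starting from the second (positions 2nd, 4th, 6th, ...).
On "gtdnjzulizwfo" that produces "tnzlzf".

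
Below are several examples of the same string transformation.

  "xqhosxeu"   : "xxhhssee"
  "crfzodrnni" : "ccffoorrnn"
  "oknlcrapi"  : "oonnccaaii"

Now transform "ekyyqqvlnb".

eeyyqqvvnn

Each output is the input with this applied: keep every other character starting from the first (positions 1st, 3rd, 5th, ...), then double every character.
Applying that to "ekyyqqvlnb" gives "eeyyqqvvnn".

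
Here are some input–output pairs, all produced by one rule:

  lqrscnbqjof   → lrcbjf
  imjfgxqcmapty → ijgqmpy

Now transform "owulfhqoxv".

Looking at the pairs, the operation is to keep every other character starting from the first (positions 1st, 3rd, 5th, ...).
So "owulfhqoxv" becomes "oufqx".

oufqx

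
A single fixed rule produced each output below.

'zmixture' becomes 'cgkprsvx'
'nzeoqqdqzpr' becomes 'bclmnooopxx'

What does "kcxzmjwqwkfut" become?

The transformation: shift every letter 2 places backward in the alphabet (wrapping around), then sort the characters into alphabetical order.
"kcxzmjwqwkfut" → "iavxkhuouidsr" → "adhiikorsuuvx".

adhiikorsuuvx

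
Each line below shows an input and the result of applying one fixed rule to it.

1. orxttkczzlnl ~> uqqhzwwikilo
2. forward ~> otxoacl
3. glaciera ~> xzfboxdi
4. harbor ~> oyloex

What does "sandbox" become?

kaylupx

Each output is the input with this applied: shift every letter 3 places backward in the alphabet (wrapping around), then move the first 2 characters to the end (rotate left by 2).
On "sandbox": the first step gives "pxkaylu", and the second then gives "kaylupx".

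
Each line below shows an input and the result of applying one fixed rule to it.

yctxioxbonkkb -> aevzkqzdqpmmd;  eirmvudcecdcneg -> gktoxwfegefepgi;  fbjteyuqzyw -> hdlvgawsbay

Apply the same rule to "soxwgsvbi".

Looking at the pairs, the operation is to shift every letter 2 places forward in the alphabet (wrapping around).
Doing the same to "soxwgsvbi": "uqzyiuxdk".

uqzyiuxdk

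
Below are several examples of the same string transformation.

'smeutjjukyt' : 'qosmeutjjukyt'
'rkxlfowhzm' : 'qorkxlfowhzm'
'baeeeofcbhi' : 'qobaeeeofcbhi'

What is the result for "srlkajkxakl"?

The rule is to prepend "qo".
"srlkajkxakl" → "qosrlkajkxakl".

qosrlkajkxakl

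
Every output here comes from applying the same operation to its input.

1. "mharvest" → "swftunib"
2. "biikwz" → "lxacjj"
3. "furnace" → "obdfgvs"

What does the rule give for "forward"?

xbsegps

The transformation: shift every letter 1 place forward in the alphabet (wrapping around), then move the first 3 characters to the end (rotate left by 3).
Starting from "forward": after the first operation, "gpsxbse"; after the second, "xbsegps".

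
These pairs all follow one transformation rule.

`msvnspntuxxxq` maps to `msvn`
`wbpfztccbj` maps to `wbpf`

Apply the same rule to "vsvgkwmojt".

Looking at the pairs, the operation is to keep only the first 4 characters.
For "vsvgkwmojt" the result is "vsvg".

vsvg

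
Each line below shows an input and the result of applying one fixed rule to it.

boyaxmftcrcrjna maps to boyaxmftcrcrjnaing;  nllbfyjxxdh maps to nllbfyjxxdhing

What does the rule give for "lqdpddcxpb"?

Looking at the pairs, the operation is to append "ing".
On "lqdpddcxpb" that produces "lqdpddcxpbing".

lqdpddcxpbing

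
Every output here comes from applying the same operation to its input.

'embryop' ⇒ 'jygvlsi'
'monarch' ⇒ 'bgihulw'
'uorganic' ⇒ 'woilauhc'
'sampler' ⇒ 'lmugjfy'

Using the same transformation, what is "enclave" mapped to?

yyhwfup

The rule is to shift every letter 6 places backward in the alphabet (wrapping around), then move the last character to the front.
Applying both steps to "enclave": "yhwfupy", then "yyhwfup".
(Check on "sampler": → "mugjfyl" → "lmugjfy" ✓)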